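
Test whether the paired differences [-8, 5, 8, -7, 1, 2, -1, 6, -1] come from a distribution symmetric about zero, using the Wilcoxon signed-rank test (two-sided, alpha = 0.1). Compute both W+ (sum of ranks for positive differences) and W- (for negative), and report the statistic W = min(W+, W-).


Step 1: Drop any zero differences (none here) and take |d_i|.
|d| = [8, 5, 8, 7, 1, 2, 1, 6, 1]
Step 2: Midrank |d_i| (ties get averaged ranks).
ranks: |8|->8.5, |5|->5, |8|->8.5, |7|->7, |1|->2, |2|->4, |1|->2, |6|->6, |1|->2
Step 3: Attach original signs; sum ranks with positive sign and with negative sign.
W+ = 5 + 8.5 + 2 + 4 + 6 = 25.5
W- = 8.5 + 7 + 2 + 2 = 19.5
(Check: W+ + W- = 45 should equal n(n+1)/2 = 45.)
Step 4: Test statistic W = min(W+, W-) = 19.5.
Step 5: Ties in |d|, so use the tie-corrected normal approximation.
        E[W] = n(n+1)/4 = 9*10/4 = 22.5.
        Tie groups: |d|=1 (t=3), |d|=8 (t=2); sum(t^3 - t) = 30.
        Var[W] = n(n+1)(2n+1)/24 - sum(t^3-t)/48 = 1710/24 - 30/48 = 70.625.
        z = (W - E[W]) / sqrt(Var[W]) = (19.5 - 22.5) / 8.4039 = -0.3570.
        Two-sided p = 2*Phi(z) = 0.721108.
Step 6: alpha = 0.1. fail to reject H0.

W+ = 25.5, W- = 19.5, W = min = 19.5, p = 0.721108, fail to reject H0.


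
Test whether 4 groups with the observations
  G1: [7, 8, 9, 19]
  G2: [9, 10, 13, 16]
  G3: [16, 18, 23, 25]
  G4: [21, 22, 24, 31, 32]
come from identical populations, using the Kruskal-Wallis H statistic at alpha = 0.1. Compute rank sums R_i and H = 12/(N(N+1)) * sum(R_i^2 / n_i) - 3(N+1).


Step 1: Combine all N = 17 observations and assign midranks.
sorted (value, group, rank): (7,G1,1), (8,G1,2), (9,G1,3.5), (9,G2,3.5), (10,G2,5), (13,G2,6), (16,G2,7.5), (16,G3,7.5), (18,G3,9), (19,G1,10), (21,G4,11), (22,G4,12), (23,G3,13), (24,G4,14), (25,G3,15), (31,G4,16), (32,G4,17)
Step 2: Sum ranks within each group.
R_1 = 16.5 (n_1 = 4)
R_2 = 22 (n_2 = 4)
R_3 = 44.5 (n_3 = 4)
R_4 = 70 (n_4 = 5)
Step 3: H = 12/(N(N+1)) * sum(R_i^2/n_i) - 3(N+1)
     = 12/(17*18) * (16.5^2/4 + 22^2/4 + 44.5^2/4 + 70^2/5) - 3*18
     = 0.039216 * 1664.12 - 54
     = 11.259804.
Step 4: Ties present; correction factor C = 1 - 12/(17^3 - 17) = 0.997549. Corrected H = 11.259804 / 0.997549 = 11.287469.
Step 5: Under H0, H ~ chi^2(3); p-value = 0.010269.
Step 6: alpha = 0.1. reject H0.

H = 11.2875, df = 3, p = 0.010269, reject H0.


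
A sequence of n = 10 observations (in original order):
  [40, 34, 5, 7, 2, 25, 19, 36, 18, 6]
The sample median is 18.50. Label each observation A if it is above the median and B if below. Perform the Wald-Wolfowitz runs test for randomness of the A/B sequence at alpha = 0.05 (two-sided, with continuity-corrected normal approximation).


Step 1: Compute median = 18.50; label A = above, B = below.
Labels in order: AABBBAAABB  (n_A = 5, n_B = 5)
Step 2: Count runs R = 4.
Step 3: Under H0 (random ordering), E[R] = 2*n_A*n_B/(n_A+n_B) + 1 = 2*5*5/10 + 1 = 6.0000.
        Var[R] = 2*n_A*n_B*(2*n_A*n_B - n_A - n_B) / ((n_A+n_B)^2 * (n_A+n_B-1)) = 2000/900 = 2.2222.
        SD[R] = 1.4907.
Step 4: Continuity-corrected z = (R + 0.5 - E[R]) / SD[R] = (4 + 0.5 - 6.0000) / 1.4907 = -1.0062.
Step 5: Two-sided p-value via normal approximation = 2*(1 - Phi(|z|)) = 0.314305.
Step 6: alpha = 0.05. fail to reject H0.

R = 4, z = -1.0062, p = 0.314305, fail to reject H0.


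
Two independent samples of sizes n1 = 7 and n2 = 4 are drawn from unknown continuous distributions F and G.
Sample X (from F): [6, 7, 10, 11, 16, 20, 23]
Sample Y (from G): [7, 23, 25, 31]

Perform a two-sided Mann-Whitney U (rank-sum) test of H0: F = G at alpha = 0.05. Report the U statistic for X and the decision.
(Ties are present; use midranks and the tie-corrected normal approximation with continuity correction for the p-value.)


Step 1: Combine and sort all 11 observations; assign midranks.
sorted (value, group): (6,X), (7,X), (7,Y), (10,X), (11,X), (16,X), (20,X), (23,X), (23,Y), (25,Y), (31,Y)
ranks: 6->1, 7->2.5, 7->2.5, 10->4, 11->5, 16->6, 20->7, 23->8.5, 23->8.5, 25->10, 31->11
Step 2: Rank sum for X: R1 = 1 + 2.5 + 4 + 5 + 6 + 7 + 8.5 = 34.
Step 3: U_X = R1 - n1(n1+1)/2 = 34 - 7*8/2 = 34 - 28 = 6.
       U_Y = n1*n2 - U_X = 28 - 6 = 22.
Step 4: Ties are present, so use the tie-corrected normal approximation (with continuity correction) for the p-value.
Step 5: p-value = 0.154489; compare to alpha = 0.05. fail to reject H0.

U_X = 6, p = 0.154489, fail to reject H0 at alpha = 0.05.


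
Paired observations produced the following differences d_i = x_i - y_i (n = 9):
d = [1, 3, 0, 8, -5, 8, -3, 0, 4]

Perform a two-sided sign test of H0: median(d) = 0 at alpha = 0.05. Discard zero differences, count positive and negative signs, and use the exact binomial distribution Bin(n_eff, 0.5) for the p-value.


Step 1: Discard zero differences. Original n = 9; n_eff = number of nonzero differences = 7.
Nonzero differences (with sign): +1, +3, +8, -5, +8, -3, +4
Step 2: Count signs: positive = 5, negative = 2.
Step 3: Under H0: P(positive) = 0.5, so the number of positives S ~ Bin(7, 0.5).
Step 4: Two-sided exact p-value = sum of Bin(7,0.5) probabilities at or below the observed probability = 0.453125.
Step 5: alpha = 0.05. fail to reject H0.

n_eff = 7, pos = 5, neg = 2, p = 0.453125, fail to reject H0.


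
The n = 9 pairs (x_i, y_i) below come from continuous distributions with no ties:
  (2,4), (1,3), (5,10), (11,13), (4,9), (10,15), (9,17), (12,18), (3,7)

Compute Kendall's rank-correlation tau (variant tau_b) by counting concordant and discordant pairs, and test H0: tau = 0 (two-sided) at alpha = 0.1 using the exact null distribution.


Step 1: Enumerate the 36 unordered pairs (i,j) with i<j and classify each by sign(x_j-x_i) * sign(y_j-y_i).
  (1,2):dx=-1,dy=-1->C; (1,3):dx=+3,dy=+6->C; (1,4):dx=+9,dy=+9->C; (1,5):dx=+2,dy=+5->C
  (1,6):dx=+8,dy=+11->C; (1,7):dx=+7,dy=+13->C; (1,8):dx=+10,dy=+14->C; (1,9):dx=+1,dy=+3->C
  (2,3):dx=+4,dy=+7->C; (2,4):dx=+10,dy=+10->C; (2,5):dx=+3,dy=+6->C; (2,6):dx=+9,dy=+12->C
  (2,7):dx=+8,dy=+14->C; (2,8):dx=+11,dy=+15->C; (2,9):dx=+2,dy=+4->C; (3,4):dx=+6,dy=+3->C
  (3,5):dx=-1,dy=-1->C; (3,6):dx=+5,dy=+5->C; (3,7):dx=+4,dy=+7->C; (3,8):dx=+7,dy=+8->C
  (3,9):dx=-2,dy=-3->C; (4,5):dx=-7,dy=-4->C; (4,6):dx=-1,dy=+2->D; (4,7):dx=-2,dy=+4->D
  (4,8):dx=+1,dy=+5->C; (4,9):dx=-8,dy=-6->C; (5,6):dx=+6,dy=+6->C; (5,7):dx=+5,dy=+8->C
  (5,8):dx=+8,dy=+9->C; (5,9):dx=-1,dy=-2->C; (6,7):dx=-1,dy=+2->D; (6,8):dx=+2,dy=+3->C
  (6,9):dx=-7,dy=-8->C; (7,8):dx=+3,dy=+1->C; (7,9):dx=-6,dy=-10->C; (8,9):dx=-9,dy=-11->C
Step 2: C = 33, D = 3, total pairs = 36.
Step 3: tau = (C - D)/(n(n-1)/2) = (33 - 3)/36 = 0.833333.
Step 4: Exact two-sided p-value (enumerate n! = 362880 permutations of y under H0): p = 0.000854.
Step 5: alpha = 0.1. reject H0.

tau_b = 0.8333 (C=33, D=3), p = 0.000854, reject H0.


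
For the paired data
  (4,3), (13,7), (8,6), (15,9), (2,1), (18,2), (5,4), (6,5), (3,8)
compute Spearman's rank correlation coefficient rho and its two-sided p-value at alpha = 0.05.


Step 1: Rank x and y separately (midranks; no ties here).
rank(x): 4->3, 13->7, 8->6, 15->8, 2->1, 18->9, 5->4, 6->5, 3->2
rank(y): 3->3, 7->7, 6->6, 9->9, 1->1, 2->2, 4->4, 5->5, 8->8
Step 2: d_i = R_x(i) - R_y(i); compute d_i^2.
  (3-3)^2=0, (7-7)^2=0, (6-6)^2=0, (8-9)^2=1, (1-1)^2=0, (9-2)^2=49, (4-4)^2=0, (5-5)^2=0, (2-8)^2=36
sum(d^2) = 86.
Step 3: rho = 1 - 6*86 / (9*(9^2 - 1)) = 1 - 516/720 = 0.283333.
Step 4: Under H0, t = rho * sqrt((n-2)/(1-rho^2)) = 0.7817 ~ t(7).
Step 5: Two-sided p-value from the t-distribution with 7 df = 0.460030.
Step 6: alpha = 0.05. fail to reject H0.

rho = 0.2833, p = 0.460030, fail to reject H0 at alpha = 0.05.


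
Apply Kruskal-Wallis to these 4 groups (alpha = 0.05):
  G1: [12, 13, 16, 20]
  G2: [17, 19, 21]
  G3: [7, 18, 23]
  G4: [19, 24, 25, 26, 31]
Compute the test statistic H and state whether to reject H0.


Step 1: Combine all N = 15 observations and assign midranks.
sorted (value, group, rank): (7,G3,1), (12,G1,2), (13,G1,3), (16,G1,4), (17,G2,5), (18,G3,6), (19,G2,7.5), (19,G4,7.5), (20,G1,9), (21,G2,10), (23,G3,11), (24,G4,12), (25,G4,13), (26,G4,14), (31,G4,15)
Step 2: Sum ranks within each group.
R_1 = 18 (n_1 = 4)
R_2 = 22.5 (n_2 = 3)
R_3 = 18 (n_3 = 3)
R_4 = 61.5 (n_4 = 5)
Step 3: H = 12/(N(N+1)) * sum(R_i^2/n_i) - 3(N+1)
     = 12/(15*16) * (18^2/4 + 22.5^2/3 + 18^2/3 + 61.5^2/5) - 3*16
     = 0.050000 * 1114.2 - 48
     = 7.710000.
Step 4: Ties present; correction factor C = 1 - 6/(15^3 - 15) = 0.998214. Corrected H = 7.710000 / 0.998214 = 7.723792.
Step 5: Under H0, H ~ chi^2(3); p-value = 0.052079.
Step 6: alpha = 0.05. fail to reject H0.

H = 7.7238, df = 3, p = 0.052079, fail to reject H0.


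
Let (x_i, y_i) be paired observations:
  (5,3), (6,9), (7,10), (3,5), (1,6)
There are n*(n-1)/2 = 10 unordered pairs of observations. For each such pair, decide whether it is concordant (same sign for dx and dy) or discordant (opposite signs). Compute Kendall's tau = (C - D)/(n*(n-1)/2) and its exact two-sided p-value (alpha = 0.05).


Step 1: Enumerate the 10 unordered pairs (i,j) with i<j and classify each by sign(x_j-x_i) * sign(y_j-y_i).
  (1,2):dx=+1,dy=+6->C; (1,3):dx=+2,dy=+7->C; (1,4):dx=-2,dy=+2->D; (1,5):dx=-4,dy=+3->D
  (2,3):dx=+1,dy=+1->C; (2,4):dx=-3,dy=-4->C; (2,5):dx=-5,dy=-3->C; (3,4):dx=-4,dy=-5->C
  (3,5):dx=-6,dy=-4->C; (4,5):dx=-2,dy=+1->D
Step 2: C = 7, D = 3, total pairs = 10.
Step 3: tau = (C - D)/(n(n-1)/2) = (7 - 3)/10 = 0.400000.
Step 4: Exact two-sided p-value (enumerate n! = 120 permutations of y under H0): p = 0.483333.
Step 5: alpha = 0.05. fail to reject H0.

tau_b = 0.4000 (C=7, D=3), p = 0.483333, fail to reject H0.


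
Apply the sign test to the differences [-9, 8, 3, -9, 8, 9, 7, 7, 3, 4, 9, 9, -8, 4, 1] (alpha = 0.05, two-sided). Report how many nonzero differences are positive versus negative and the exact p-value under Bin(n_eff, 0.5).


Step 1: Discard zero differences. Original n = 15; n_eff = number of nonzero differences = 15.
Nonzero differences (with sign): -9, +8, +3, -9, +8, +9, +7, +7, +3, +4, +9, +9, -8, +4, +1
Step 2: Count signs: positive = 12, negative = 3.
Step 3: Under H0: P(positive) = 0.5, so the number of positives S ~ Bin(15, 0.5).
Step 4: Two-sided exact p-value = sum of Bin(15,0.5) probabilities at or below the observed probability = 0.035156.
Step 5: alpha = 0.05. reject H0.

n_eff = 15, pos = 12, neg = 3, p = 0.035156, reject H0.


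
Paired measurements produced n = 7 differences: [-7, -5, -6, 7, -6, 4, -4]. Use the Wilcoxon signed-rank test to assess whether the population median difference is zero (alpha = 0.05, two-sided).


Step 1: Drop any zero differences (none here) and take |d_i|.
|d| = [7, 5, 6, 7, 6, 4, 4]
Step 2: Midrank |d_i| (ties get averaged ranks).
ranks: |7|->6.5, |5|->3, |6|->4.5, |7|->6.5, |6|->4.5, |4|->1.5, |4|->1.5
Step 3: Attach original signs; sum ranks with positive sign and with negative sign.
W+ = 6.5 + 1.5 = 8
W- = 6.5 + 3 + 4.5 + 4.5 + 1.5 = 20
(Check: W+ + W- = 28 should equal n(n+1)/2 = 28.)
Step 4: Test statistic W = min(W+, W-) = 8.
Step 5: Ties in |d|, so use the tie-corrected normal approximation.
        E[W] = n(n+1)/4 = 7*8/4 = 14.
        Tie groups: |d|=4 (t=2), |d|=6 (t=2), |d|=7 (t=2); sum(t^3 - t) = 18.
        Var[W] = n(n+1)(2n+1)/24 - sum(t^3-t)/48 = 840/24 - 18/48 = 34.625.
        z = (W - E[W]) / sqrt(Var[W]) = (8 - 14) / 5.8843 = -1.0197.
        Two-sided p = 2*Phi(z) = 0.307889.
Step 6: alpha = 0.05. fail to reject H0.

W+ = 8, W- = 20, W = min = 8, p = 0.307889, fail to reject H0.


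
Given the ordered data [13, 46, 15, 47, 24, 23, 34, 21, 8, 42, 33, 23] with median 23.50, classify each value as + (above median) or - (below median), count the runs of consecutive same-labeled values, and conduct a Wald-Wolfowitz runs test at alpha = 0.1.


Step 1: Compute median = 23.50; label A = above, B = below.
Labels in order: BABAABABBAAB  (n_A = 6, n_B = 6)
Step 2: Count runs R = 9.
Step 3: Under H0 (random ordering), E[R] = 2*n_A*n_B/(n_A+n_B) + 1 = 2*6*6/12 + 1 = 7.0000.
        Var[R] = 2*n_A*n_B*(2*n_A*n_B - n_A - n_B) / ((n_A+n_B)^2 * (n_A+n_B-1)) = 4320/1584 = 2.7273.
        SD[R] = 1.6514.
Step 4: Continuity-corrected z = (R - 0.5 - E[R]) / SD[R] = (9 - 0.5 - 7.0000) / 1.6514 = 0.9083.
Step 5: Two-sided p-value via normal approximation = 2*(1 - Phi(|z|)) = 0.363722.
Step 6: alpha = 0.1. fail to reject H0.

R = 9, z = 0.9083, p = 0.363722, fail to reject H0.


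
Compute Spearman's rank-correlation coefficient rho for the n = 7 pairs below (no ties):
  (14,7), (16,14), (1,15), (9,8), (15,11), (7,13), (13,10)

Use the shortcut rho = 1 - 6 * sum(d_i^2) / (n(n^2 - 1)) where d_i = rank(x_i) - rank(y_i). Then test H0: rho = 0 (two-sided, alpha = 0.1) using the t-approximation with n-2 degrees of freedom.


Step 1: Rank x and y separately (midranks; no ties here).
rank(x): 14->5, 16->7, 1->1, 9->3, 15->6, 7->2, 13->4
rank(y): 7->1, 14->6, 15->7, 8->2, 11->4, 13->5, 10->3
Step 2: d_i = R_x(i) - R_y(i); compute d_i^2.
  (5-1)^2=16, (7-6)^2=1, (1-7)^2=36, (3-2)^2=1, (6-4)^2=4, (2-5)^2=9, (4-3)^2=1
sum(d^2) = 68.
Step 3: rho = 1 - 6*68 / (7*(7^2 - 1)) = 1 - 408/336 = -0.214286.
Step 4: Under H0, t = rho * sqrt((n-2)/(1-rho^2)) = -0.4906 ~ t(5).
Step 5: Two-sided p-value from the t-distribution with 5 df = 0.644512.
Step 6: alpha = 0.1. fail to reject H0.

rho = -0.2143, p = 0.644512, fail to reject H0 at alpha = 0.1.


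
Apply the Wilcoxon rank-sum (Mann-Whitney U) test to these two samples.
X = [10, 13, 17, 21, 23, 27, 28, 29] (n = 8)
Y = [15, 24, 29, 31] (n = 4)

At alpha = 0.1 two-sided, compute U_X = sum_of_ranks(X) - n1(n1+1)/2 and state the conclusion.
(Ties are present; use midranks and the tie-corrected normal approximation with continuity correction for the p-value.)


Step 1: Combine and sort all 12 observations; assign midranks.
sorted (value, group): (10,X), (13,X), (15,Y), (17,X), (21,X), (23,X), (24,Y), (27,X), (28,X), (29,X), (29,Y), (31,Y)
ranks: 10->1, 13->2, 15->3, 17->4, 21->5, 23->6, 24->7, 27->8, 28->9, 29->10.5, 29->10.5, 31->12
Step 2: Rank sum for X: R1 = 1 + 2 + 4 + 5 + 6 + 8 + 9 + 10.5 = 45.5.
Step 3: U_X = R1 - n1(n1+1)/2 = 45.5 - 8*9/2 = 45.5 - 36 = 9.5.
       U_Y = n1*n2 - U_X = 32 - 9.5 = 22.5.
Step 4: Ties are present, so use the tie-corrected normal approximation (with continuity correction) for the p-value.
Step 5: p-value = 0.307332; compare to alpha = 0.1. fail to reject H0.

U_X = 9.5, p = 0.307332, fail to reject H0 at alpha = 0.1.


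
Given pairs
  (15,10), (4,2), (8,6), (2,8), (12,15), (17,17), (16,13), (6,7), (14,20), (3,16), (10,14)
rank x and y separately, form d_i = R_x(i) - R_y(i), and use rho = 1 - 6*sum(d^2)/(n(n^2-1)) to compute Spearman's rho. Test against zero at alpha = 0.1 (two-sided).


Step 1: Rank x and y separately (midranks; no ties here).
rank(x): 15->9, 4->3, 8->5, 2->1, 12->7, 17->11, 16->10, 6->4, 14->8, 3->2, 10->6
rank(y): 10->5, 2->1, 6->2, 8->4, 15->8, 17->10, 13->6, 7->3, 20->11, 16->9, 14->7
Step 2: d_i = R_x(i) - R_y(i); compute d_i^2.
  (9-5)^2=16, (3-1)^2=4, (5-2)^2=9, (1-4)^2=9, (7-8)^2=1, (11-10)^2=1, (10-6)^2=16, (4-3)^2=1, (8-11)^2=9, (2-9)^2=49, (6-7)^2=1
sum(d^2) = 116.
Step 3: rho = 1 - 6*116 / (11*(11^2 - 1)) = 1 - 696/1320 = 0.472727.
Step 4: Under H0, t = rho * sqrt((n-2)/(1-rho^2)) = 1.6094 ~ t(9).
Step 5: Two-sided p-value from the t-distribution with 9 df = 0.141999.
Step 6: alpha = 0.1. fail to reject H0.

rho = 0.4727, p = 0.141999, fail to reject H0 at alpha = 0.1.


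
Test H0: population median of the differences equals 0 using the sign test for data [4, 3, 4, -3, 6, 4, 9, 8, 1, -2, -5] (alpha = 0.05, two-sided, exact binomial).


Step 1: Discard zero differences. Original n = 11; n_eff = number of nonzero differences = 11.
Nonzero differences (with sign): +4, +3, +4, -3, +6, +4, +9, +8, +1, -2, -5
Step 2: Count signs: positive = 8, negative = 3.
Step 3: Under H0: P(positive) = 0.5, so the number of positives S ~ Bin(11, 0.5).
Step 4: Two-sided exact p-value = sum of Bin(11,0.5) probabilities at or below the observed probability = 0.226562.
Step 5: alpha = 0.05. fail to reject H0.

n_eff = 11, pos = 8, neg = 3, p = 0.226562, fail to reject H0.


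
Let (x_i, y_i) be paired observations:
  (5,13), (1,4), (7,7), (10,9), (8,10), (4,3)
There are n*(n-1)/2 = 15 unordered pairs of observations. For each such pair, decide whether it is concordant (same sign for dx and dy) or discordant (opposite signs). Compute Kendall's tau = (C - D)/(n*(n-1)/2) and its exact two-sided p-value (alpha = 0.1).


Step 1: Enumerate the 15 unordered pairs (i,j) with i<j and classify each by sign(x_j-x_i) * sign(y_j-y_i).
  (1,2):dx=-4,dy=-9->C; (1,3):dx=+2,dy=-6->D; (1,4):dx=+5,dy=-4->D; (1,5):dx=+3,dy=-3->D
  (1,6):dx=-1,dy=-10->C; (2,3):dx=+6,dy=+3->C; (2,4):dx=+9,dy=+5->C; (2,5):dx=+7,dy=+6->C
  (2,6):dx=+3,dy=-1->D; (3,4):dx=+3,dy=+2->C; (3,5):dx=+1,dy=+3->C; (3,6):dx=-3,dy=-4->C
  (4,5):dx=-2,dy=+1->D; (4,6):dx=-6,dy=-6->C; (5,6):dx=-4,dy=-7->C
Step 2: C = 10, D = 5, total pairs = 15.
Step 3: tau = (C - D)/(n(n-1)/2) = (10 - 5)/15 = 0.333333.
Step 4: Exact two-sided p-value (enumerate n! = 720 permutations of y under H0): p = 0.469444.
Step 5: alpha = 0.1. fail to reject H0.

tau_b = 0.3333 (C=10, D=5), p = 0.469444, fail to reject H0.


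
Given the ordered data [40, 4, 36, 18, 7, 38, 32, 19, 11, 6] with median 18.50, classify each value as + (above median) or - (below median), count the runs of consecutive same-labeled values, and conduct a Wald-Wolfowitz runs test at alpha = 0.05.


Step 1: Compute median = 18.50; label A = above, B = below.
Labels in order: ABABBAAABB  (n_A = 5, n_B = 5)
Step 2: Count runs R = 6.
Step 3: Under H0 (random ordering), E[R] = 2*n_A*n_B/(n_A+n_B) + 1 = 2*5*5/10 + 1 = 6.0000.
        Var[R] = 2*n_A*n_B*(2*n_A*n_B - n_A - n_B) / ((n_A+n_B)^2 * (n_A+n_B-1)) = 2000/900 = 2.2222.
        SD[R] = 1.4907.
Step 4: R = E[R], so z = 0 with no continuity correction.
Step 5: Two-sided p-value via normal approximation = 2*(1 - Phi(|z|)) = 1.000000.
Step 6: alpha = 0.05. fail to reject H0.

R = 6, z = 0.0000, p = 1.000000, fail to reject H0.


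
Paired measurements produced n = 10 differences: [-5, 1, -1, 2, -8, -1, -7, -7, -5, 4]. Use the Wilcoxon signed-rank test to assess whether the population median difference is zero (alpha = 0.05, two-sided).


Step 1: Drop any zero differences (none here) and take |d_i|.
|d| = [5, 1, 1, 2, 8, 1, 7, 7, 5, 4]
Step 2: Midrank |d_i| (ties get averaged ranks).
ranks: |5|->6.5, |1|->2, |1|->2, |2|->4, |8|->10, |1|->2, |7|->8.5, |7|->8.5, |5|->6.5, |4|->5
Step 3: Attach original signs; sum ranks with positive sign and with negative sign.
W+ = 2 + 4 + 5 = 11
W- = 6.5 + 2 + 10 + 2 + 8.5 + 8.5 + 6.5 = 44
(Check: W+ + W- = 55 should equal n(n+1)/2 = 55.)
Step 4: Test statistic W = min(W+, W-) = 11.
Step 5: Ties in |d|, so use the tie-corrected normal approximation.
        E[W] = n(n+1)/4 = 10*11/4 = 27.5.
        Tie groups: |d|=1 (t=3), |d|=5 (t=2), |d|=7 (t=2); sum(t^3 - t) = 36.
        Var[W] = n(n+1)(2n+1)/24 - sum(t^3-t)/48 = 2310/24 - 36/48 = 95.5.
        z = (W - E[W]) / sqrt(Var[W]) = (11 - 27.5) / 9.7724 = -1.6884.
        Two-sided p = 2*Phi(z) = 0.091329.
Step 6: alpha = 0.05. fail to reject H0.

W+ = 11, W- = 44, W = min = 11, p = 0.091329, fail to reject H0.


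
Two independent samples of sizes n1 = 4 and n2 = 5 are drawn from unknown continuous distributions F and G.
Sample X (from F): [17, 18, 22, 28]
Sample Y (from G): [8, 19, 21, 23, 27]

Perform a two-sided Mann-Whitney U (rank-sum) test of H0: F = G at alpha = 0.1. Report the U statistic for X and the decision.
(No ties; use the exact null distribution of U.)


Step 1: Combine and sort all 9 observations; assign midranks.
sorted (value, group): (8,Y), (17,X), (18,X), (19,Y), (21,Y), (22,X), (23,Y), (27,Y), (28,X)
ranks: 8->1, 17->2, 18->3, 19->4, 21->5, 22->6, 23->7, 27->8, 28->9
Step 2: Rank sum for X: R1 = 2 + 3 + 6 + 9 = 20.
Step 3: U_X = R1 - n1(n1+1)/2 = 20 - 4*5/2 = 20 - 10 = 10.
       U_Y = n1*n2 - U_X = 20 - 10 = 10.
Step 4: No ties, so the exact null distribution of U (based on enumerating the C(9,4) = 126 equally likely rank assignments) gives the two-sided p-value.
Step 5: p-value = 1.000000; compare to alpha = 0.1. fail to reject H0.

U_X = 10, p = 1.000000, fail to reject H0 at alpha = 0.1.


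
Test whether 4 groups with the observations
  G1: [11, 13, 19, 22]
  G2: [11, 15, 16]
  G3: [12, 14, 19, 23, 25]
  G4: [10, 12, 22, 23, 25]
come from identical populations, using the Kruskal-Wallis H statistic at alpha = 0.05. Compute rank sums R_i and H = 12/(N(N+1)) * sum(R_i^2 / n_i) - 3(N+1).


Step 1: Combine all N = 17 observations and assign midranks.
sorted (value, group, rank): (10,G4,1), (11,G1,2.5), (11,G2,2.5), (12,G3,4.5), (12,G4,4.5), (13,G1,6), (14,G3,7), (15,G2,8), (16,G2,9), (19,G1,10.5), (19,G3,10.5), (22,G1,12.5), (22,G4,12.5), (23,G3,14.5), (23,G4,14.5), (25,G3,16.5), (25,G4,16.5)
Step 2: Sum ranks within each group.
R_1 = 31.5 (n_1 = 4)
R_2 = 19.5 (n_2 = 3)
R_3 = 53 (n_3 = 5)
R_4 = 49 (n_4 = 5)
Step 3: H = 12/(N(N+1)) * sum(R_i^2/n_i) - 3(N+1)
     = 12/(17*18) * (31.5^2/4 + 19.5^2/3 + 53^2/5 + 49^2/5) - 3*18
     = 0.039216 * 1416.81 - 54
     = 1.561275.
Step 4: Ties present; correction factor C = 1 - 36/(17^3 - 17) = 0.992647. Corrected H = 1.561275 / 0.992647 = 1.572840.
Step 5: Under H0, H ~ chi^2(3); p-value = 0.665564.
Step 6: alpha = 0.05. fail to reject H0.

H = 1.5728, df = 3, p = 0.665564, fail to reject H0.


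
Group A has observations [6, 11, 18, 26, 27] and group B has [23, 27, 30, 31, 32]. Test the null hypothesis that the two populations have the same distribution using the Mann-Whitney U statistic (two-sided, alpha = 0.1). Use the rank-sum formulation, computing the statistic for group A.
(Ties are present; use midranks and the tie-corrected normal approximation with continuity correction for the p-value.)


Step 1: Combine and sort all 10 observations; assign midranks.
sorted (value, group): (6,X), (11,X), (18,X), (23,Y), (26,X), (27,X), (27,Y), (30,Y), (31,Y), (32,Y)
ranks: 6->1, 11->2, 18->3, 23->4, 26->5, 27->6.5, 27->6.5, 30->8, 31->9, 32->10
Step 2: Rank sum for X: R1 = 1 + 2 + 3 + 5 + 6.5 = 17.5.
Step 3: U_X = R1 - n1(n1+1)/2 = 17.5 - 5*6/2 = 17.5 - 15 = 2.5.
       U_Y = n1*n2 - U_X = 25 - 2.5 = 22.5.
Step 4: Ties are present, so use the tie-corrected normal approximation (with continuity correction) for the p-value.
Step 5: p-value = 0.046533; compare to alpha = 0.1. reject H0.

U_X = 2.5, p = 0.046533, reject H0 at alpha = 0.1.


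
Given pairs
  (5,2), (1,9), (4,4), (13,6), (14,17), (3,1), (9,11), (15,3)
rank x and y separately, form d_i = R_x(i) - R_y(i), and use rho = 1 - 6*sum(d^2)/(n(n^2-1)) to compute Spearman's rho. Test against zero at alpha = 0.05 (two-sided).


Step 1: Rank x and y separately (midranks; no ties here).
rank(x): 5->4, 1->1, 4->3, 13->6, 14->7, 3->2, 9->5, 15->8
rank(y): 2->2, 9->6, 4->4, 6->5, 17->8, 1->1, 11->7, 3->3
Step 2: d_i = R_x(i) - R_y(i); compute d_i^2.
  (4-2)^2=4, (1-6)^2=25, (3-4)^2=1, (6-5)^2=1, (7-8)^2=1, (2-1)^2=1, (5-7)^2=4, (8-3)^2=25
sum(d^2) = 62.
Step 3: rho = 1 - 6*62 / (8*(8^2 - 1)) = 1 - 372/504 = 0.261905.
Step 4: Under H0, t = rho * sqrt((n-2)/(1-rho^2)) = 0.6647 ~ t(6).
Step 5: Two-sided p-value from the t-distribution with 6 df = 0.530923.
Step 6: alpha = 0.05. fail to reject H0.

rho = 0.2619, p = 0.530923, fail to reject H0 at alpha = 0.05.


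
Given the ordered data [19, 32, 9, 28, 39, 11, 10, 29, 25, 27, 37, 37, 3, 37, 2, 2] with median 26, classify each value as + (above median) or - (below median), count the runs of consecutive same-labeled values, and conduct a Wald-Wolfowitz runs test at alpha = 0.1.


Step 1: Compute median = 26; label A = above, B = below.
Labels in order: BABAABBABAAABABB  (n_A = 8, n_B = 8)
Step 2: Count runs R = 11.
Step 3: Under H0 (random ordering), E[R] = 2*n_A*n_B/(n_A+n_B) + 1 = 2*8*8/16 + 1 = 9.0000.
        Var[R] = 2*n_A*n_B*(2*n_A*n_B - n_A - n_B) / ((n_A+n_B)^2 * (n_A+n_B-1)) = 14336/3840 = 3.7333.
        SD[R] = 1.9322.
Step 4: Continuity-corrected z = (R - 0.5 - E[R]) / SD[R] = (11 - 0.5 - 9.0000) / 1.9322 = 0.7763.
Step 5: Two-sided p-value via normal approximation = 2*(1 - Phi(|z|)) = 0.437558.
Step 6: alpha = 0.1. fail to reject H0.

R = 11, z = 0.7763, p = 0.437558, fail to reject H0.


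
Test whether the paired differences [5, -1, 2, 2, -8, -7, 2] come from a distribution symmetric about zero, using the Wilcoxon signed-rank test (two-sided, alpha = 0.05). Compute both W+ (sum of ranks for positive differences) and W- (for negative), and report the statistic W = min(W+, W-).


Step 1: Drop any zero differences (none here) and take |d_i|.
|d| = [5, 1, 2, 2, 8, 7, 2]
Step 2: Midrank |d_i| (ties get averaged ranks).
ranks: |5|->5, |1|->1, |2|->3, |2|->3, |8|->7, |7|->6, |2|->3
Step 3: Attach original signs; sum ranks with positive sign and with negative sign.
W+ = 5 + 3 + 3 + 3 = 14
W- = 1 + 7 + 6 = 14
(Check: W+ + W- = 28 should equal n(n+1)/2 = 28.)
Step 4: Test statistic W = min(W+, W-) = 14.
Step 5: Ties in |d|, so use the tie-corrected normal approximation.
        E[W] = n(n+1)/4 = 7*8/4 = 14.
        Tie groups: |d|=2 (t=3); sum(t^3 - t) = 24.
        Var[W] = n(n+1)(2n+1)/24 - sum(t^3-t)/48 = 840/24 - 24/48 = 34.5.
        z = (W - E[W]) / sqrt(Var[W]) = (14 - 14) / 5.8737 = 0.0000.
        Two-sided p = 2*Phi(z) = 1.000000.
Step 6: alpha = 0.05. fail to reject H0.

W+ = 14, W- = 14, W = min = 14, p = 1.000000, fail to reject H0.


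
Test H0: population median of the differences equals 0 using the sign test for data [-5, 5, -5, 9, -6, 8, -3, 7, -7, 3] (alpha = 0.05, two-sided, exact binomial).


Step 1: Discard zero differences. Original n = 10; n_eff = number of nonzero differences = 10.
Nonzero differences (with sign): -5, +5, -5, +9, -6, +8, -3, +7, -7, +3
Step 2: Count signs: positive = 5, negative = 5.
Step 3: Under H0: P(positive) = 0.5, so the number of positives S ~ Bin(10, 0.5).
Step 4: Two-sided exact p-value = sum of Bin(10,0.5) probabilities at or below the observed probability = 1.000000.
Step 5: alpha = 0.05. fail to reject H0.

n_eff = 10, pos = 5, neg = 5, p = 1.000000, fail to reject H0.


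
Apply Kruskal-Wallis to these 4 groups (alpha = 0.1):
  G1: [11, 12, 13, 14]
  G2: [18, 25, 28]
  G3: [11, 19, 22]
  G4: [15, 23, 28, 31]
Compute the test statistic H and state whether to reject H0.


Step 1: Combine all N = 14 observations and assign midranks.
sorted (value, group, rank): (11,G1,1.5), (11,G3,1.5), (12,G1,3), (13,G1,4), (14,G1,5), (15,G4,6), (18,G2,7), (19,G3,8), (22,G3,9), (23,G4,10), (25,G2,11), (28,G2,12.5), (28,G4,12.5), (31,G4,14)
Step 2: Sum ranks within each group.
R_1 = 13.5 (n_1 = 4)
R_2 = 30.5 (n_2 = 3)
R_3 = 18.5 (n_3 = 3)
R_4 = 42.5 (n_4 = 4)
Step 3: H = 12/(N(N+1)) * sum(R_i^2/n_i) - 3(N+1)
     = 12/(14*15) * (13.5^2/4 + 30.5^2/3 + 18.5^2/3 + 42.5^2/4) - 3*15
     = 0.057143 * 921.292 - 45
     = 7.645238.
Step 4: Ties present; correction factor C = 1 - 12/(14^3 - 14) = 0.995604. Corrected H = 7.645238 / 0.995604 = 7.678992.
Step 5: Under H0, H ~ chi^2(3); p-value = 0.053133.
Step 6: alpha = 0.1. reject H0.

H = 7.6790, df = 3, p = 0.053133, reject H0.


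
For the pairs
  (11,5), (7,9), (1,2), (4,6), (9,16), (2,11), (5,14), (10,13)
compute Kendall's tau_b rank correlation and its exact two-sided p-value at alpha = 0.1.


Step 1: Enumerate the 28 unordered pairs (i,j) with i<j and classify each by sign(x_j-x_i) * sign(y_j-y_i).
  (1,2):dx=-4,dy=+4->D; (1,3):dx=-10,dy=-3->C; (1,4):dx=-7,dy=+1->D; (1,5):dx=-2,dy=+11->D
  (1,6):dx=-9,dy=+6->D; (1,7):dx=-6,dy=+9->D; (1,8):dx=-1,dy=+8->D; (2,3):dx=-6,dy=-7->C
  (2,4):dx=-3,dy=-3->C; (2,5):dx=+2,dy=+7->C; (2,6):dx=-5,dy=+2->D; (2,7):dx=-2,dy=+5->D
  (2,8):dx=+3,dy=+4->C; (3,4):dx=+3,dy=+4->C; (3,5):dx=+8,dy=+14->C; (3,6):dx=+1,dy=+9->C
  (3,7):dx=+4,dy=+12->C; (3,8):dx=+9,dy=+11->C; (4,5):dx=+5,dy=+10->C; (4,6):dx=-2,dy=+5->D
  (4,7):dx=+1,dy=+8->C; (4,8):dx=+6,dy=+7->C; (5,6):dx=-7,dy=-5->C; (5,7):dx=-4,dy=-2->C
  (5,8):dx=+1,dy=-3->D; (6,7):dx=+3,dy=+3->C; (6,8):dx=+8,dy=+2->C; (7,8):dx=+5,dy=-1->D
Step 2: C = 17, D = 11, total pairs = 28.
Step 3: tau = (C - D)/(n(n-1)/2) = (17 - 11)/28 = 0.214286.
Step 4: Exact two-sided p-value (enumerate n! = 40320 permutations of y under H0): p = 0.548413.
Step 5: alpha = 0.1. fail to reject H0.

tau_b = 0.2143 (C=17, D=11), p = 0.548413, fail to reject H0.


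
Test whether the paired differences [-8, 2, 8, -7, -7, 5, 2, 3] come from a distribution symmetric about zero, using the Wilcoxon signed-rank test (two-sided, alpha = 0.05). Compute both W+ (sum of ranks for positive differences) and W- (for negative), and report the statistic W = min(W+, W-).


Step 1: Drop any zero differences (none here) and take |d_i|.
|d| = [8, 2, 8, 7, 7, 5, 2, 3]
Step 2: Midrank |d_i| (ties get averaged ranks).
ranks: |8|->7.5, |2|->1.5, |8|->7.5, |7|->5.5, |7|->5.5, |5|->4, |2|->1.5, |3|->3
Step 3: Attach original signs; sum ranks with positive sign and with negative sign.
W+ = 1.5 + 7.5 + 4 + 1.5 + 3 = 17.5
W- = 7.5 + 5.5 + 5.5 = 18.5
(Check: W+ + W- = 36 should equal n(n+1)/2 = 36.)
Step 4: Test statistic W = min(W+, W-) = 17.5.
Step 5: Ties in |d|, so use the tie-corrected normal approximation.
        E[W] = n(n+1)/4 = 8*9/4 = 18.
        Tie groups: |d|=2 (t=2), |d|=7 (t=2), |d|=8 (t=2); sum(t^3 - t) = 18.
        Var[W] = n(n+1)(2n+1)/24 - sum(t^3-t)/48 = 1224/24 - 18/48 = 50.625.
        z = (W - E[W]) / sqrt(Var[W]) = (17.5 - 18) / 7.1151 = -0.0703.
        Two-sided p = 2*Phi(z) = 0.943977.
Step 6: alpha = 0.05. fail to reject H0.

W+ = 17.5, W- = 18.5, W = min = 17.5, p = 0.943977, fail to reject H0.


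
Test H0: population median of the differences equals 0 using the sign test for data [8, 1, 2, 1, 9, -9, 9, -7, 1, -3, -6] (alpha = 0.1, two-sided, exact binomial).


Step 1: Discard zero differences. Original n = 11; n_eff = number of nonzero differences = 11.
Nonzero differences (with sign): +8, +1, +2, +1, +9, -9, +9, -7, +1, -3, -6
Step 2: Count signs: positive = 7, negative = 4.
Step 3: Under H0: P(positive) = 0.5, so the number of positives S ~ Bin(11, 0.5).
Step 4: Two-sided exact p-value = sum of Bin(11,0.5) probabilities at or below the observed probability = 0.548828.
Step 5: alpha = 0.1. fail to reject H0.

n_eff = 11, pos = 7, neg = 4, p = 0.548828, fail to reject H0.


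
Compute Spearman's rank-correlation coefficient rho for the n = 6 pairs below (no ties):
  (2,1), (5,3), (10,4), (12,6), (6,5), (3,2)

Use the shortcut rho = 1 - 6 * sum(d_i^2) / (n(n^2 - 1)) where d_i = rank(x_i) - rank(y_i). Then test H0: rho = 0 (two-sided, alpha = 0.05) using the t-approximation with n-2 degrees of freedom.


Step 1: Rank x and y separately (midranks; no ties here).
rank(x): 2->1, 5->3, 10->5, 12->6, 6->4, 3->2
rank(y): 1->1, 3->3, 4->4, 6->6, 5->5, 2->2
Step 2: d_i = R_x(i) - R_y(i); compute d_i^2.
  (1-1)^2=0, (3-3)^2=0, (5-4)^2=1, (6-6)^2=0, (4-5)^2=1, (2-2)^2=0
sum(d^2) = 2.
Step 3: rho = 1 - 6*2 / (6*(6^2 - 1)) = 1 - 12/210 = 0.942857.
Step 4: Under H0, t = rho * sqrt((n-2)/(1-rho^2)) = 5.6595 ~ t(4).
Step 5: Two-sided p-value from the t-distribution with 4 df = 0.004805.
Step 6: alpha = 0.05. reject H0.

rho = 0.9429, p = 0.004805, reject H0 at alpha = 0.05.


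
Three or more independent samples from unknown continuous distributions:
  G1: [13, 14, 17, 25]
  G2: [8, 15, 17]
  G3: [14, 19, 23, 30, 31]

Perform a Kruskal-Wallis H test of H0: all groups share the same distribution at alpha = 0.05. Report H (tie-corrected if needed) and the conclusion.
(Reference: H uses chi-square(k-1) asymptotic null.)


Step 1: Combine all N = 12 observations and assign midranks.
sorted (value, group, rank): (8,G2,1), (13,G1,2), (14,G1,3.5), (14,G3,3.5), (15,G2,5), (17,G1,6.5), (17,G2,6.5), (19,G3,8), (23,G3,9), (25,G1,10), (30,G3,11), (31,G3,12)
Step 2: Sum ranks within each group.
R_1 = 22 (n_1 = 4)
R_2 = 12.5 (n_2 = 3)
R_3 = 43.5 (n_3 = 5)
Step 3: H = 12/(N(N+1)) * sum(R_i^2/n_i) - 3(N+1)
     = 12/(12*13) * (22^2/4 + 12.5^2/3 + 43.5^2/5) - 3*13
     = 0.076923 * 551.533 - 39
     = 3.425641.
Step 4: Ties present; correction factor C = 1 - 12/(12^3 - 12) = 0.993007. Corrected H = 3.425641 / 0.993007 = 3.449765.
Step 5: Under H0, H ~ chi^2(2); p-value = 0.178194.
Step 6: alpha = 0.05. fail to reject H0.

H = 3.4498, df = 2, p = 0.178194, fail to reject H0.


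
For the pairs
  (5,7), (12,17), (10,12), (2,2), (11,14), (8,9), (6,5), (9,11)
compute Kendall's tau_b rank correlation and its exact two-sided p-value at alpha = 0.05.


Step 1: Enumerate the 28 unordered pairs (i,j) with i<j and classify each by sign(x_j-x_i) * sign(y_j-y_i).
  (1,2):dx=+7,dy=+10->C; (1,3):dx=+5,dy=+5->C; (1,4):dx=-3,dy=-5->C; (1,5):dx=+6,dy=+7->C
  (1,6):dx=+3,dy=+2->C; (1,7):dx=+1,dy=-2->D; (1,8):dx=+4,dy=+4->C; (2,3):dx=-2,dy=-5->C
  (2,4):dx=-10,dy=-15->C; (2,5):dx=-1,dy=-3->C; (2,6):dx=-4,dy=-8->C; (2,7):dx=-6,dy=-12->C
  (2,8):dx=-3,dy=-6->C; (3,4):dx=-8,dy=-10->C; (3,5):dx=+1,dy=+2->C; (3,6):dx=-2,dy=-3->C
  (3,7):dx=-4,dy=-7->C; (3,8):dx=-1,dy=-1->C; (4,5):dx=+9,dy=+12->C; (4,6):dx=+6,dy=+7->C
  (4,7):dx=+4,dy=+3->C; (4,8):dx=+7,dy=+9->C; (5,6):dx=-3,dy=-5->C; (5,7):dx=-5,dy=-9->C
  (5,8):dx=-2,dy=-3->C; (6,7):dx=-2,dy=-4->C; (6,8):dx=+1,dy=+2->C; (7,8):dx=+3,dy=+6->C
Step 2: C = 27, D = 1, total pairs = 28.
Step 3: tau = (C - D)/(n(n-1)/2) = (27 - 1)/28 = 0.928571.
Step 4: Exact two-sided p-value (enumerate n! = 40320 permutations of y under H0): p = 0.000397.
Step 5: alpha = 0.05. reject H0.

tau_b = 0.9286 (C=27, D=1), p = 0.000397, reject H0.


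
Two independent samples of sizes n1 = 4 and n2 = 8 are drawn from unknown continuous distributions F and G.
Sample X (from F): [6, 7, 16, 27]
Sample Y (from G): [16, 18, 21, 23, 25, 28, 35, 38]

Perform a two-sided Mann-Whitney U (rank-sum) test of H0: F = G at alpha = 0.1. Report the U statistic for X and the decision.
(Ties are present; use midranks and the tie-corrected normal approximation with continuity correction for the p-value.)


Step 1: Combine and sort all 12 observations; assign midranks.
sorted (value, group): (6,X), (7,X), (16,X), (16,Y), (18,Y), (21,Y), (23,Y), (25,Y), (27,X), (28,Y), (35,Y), (38,Y)
ranks: 6->1, 7->2, 16->3.5, 16->3.5, 18->5, 21->6, 23->7, 25->8, 27->9, 28->10, 35->11, 38->12
Step 2: Rank sum for X: R1 = 1 + 2 + 3.5 + 9 = 15.5.
Step 3: U_X = R1 - n1(n1+1)/2 = 15.5 - 4*5/2 = 15.5 - 10 = 5.5.
       U_Y = n1*n2 - U_X = 32 - 5.5 = 26.5.
Step 4: Ties are present, so use the tie-corrected normal approximation (with continuity correction) for the p-value.
Step 5: p-value = 0.088869; compare to alpha = 0.1. reject H0.

U_X = 5.5, p = 0.088869, reject H0 at alpha = 0.1.


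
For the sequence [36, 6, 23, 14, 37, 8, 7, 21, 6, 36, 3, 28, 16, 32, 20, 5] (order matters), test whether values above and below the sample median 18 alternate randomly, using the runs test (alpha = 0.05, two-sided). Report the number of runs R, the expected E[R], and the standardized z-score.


Step 1: Compute median = 18; label A = above, B = below.
Labels in order: ABABABBABABABAAB  (n_A = 8, n_B = 8)
Step 2: Count runs R = 14.
Step 3: Under H0 (random ordering), E[R] = 2*n_A*n_B/(n_A+n_B) + 1 = 2*8*8/16 + 1 = 9.0000.
        Var[R] = 2*n_A*n_B*(2*n_A*n_B - n_A - n_B) / ((n_A+n_B)^2 * (n_A+n_B-1)) = 14336/3840 = 3.7333.
        SD[R] = 1.9322.
Step 4: Continuity-corrected z = (R - 0.5 - E[R]) / SD[R] = (14 - 0.5 - 9.0000) / 1.9322 = 2.3290.
Step 5: Two-sided p-value via normal approximation = 2*(1 - Phi(|z|)) = 0.019861.
Step 6: alpha = 0.05. reject H0.

R = 14, z = 2.3290, p = 0.019861, reject H0.


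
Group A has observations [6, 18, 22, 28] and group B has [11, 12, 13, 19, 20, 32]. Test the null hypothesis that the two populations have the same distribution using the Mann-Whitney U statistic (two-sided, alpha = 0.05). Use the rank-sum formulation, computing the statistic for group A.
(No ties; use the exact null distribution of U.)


Step 1: Combine and sort all 10 observations; assign midranks.
sorted (value, group): (6,X), (11,Y), (12,Y), (13,Y), (18,X), (19,Y), (20,Y), (22,X), (28,X), (32,Y)
ranks: 6->1, 11->2, 12->3, 13->4, 18->5, 19->6, 20->7, 22->8, 28->9, 32->10
Step 2: Rank sum for X: R1 = 1 + 5 + 8 + 9 = 23.
Step 3: U_X = R1 - n1(n1+1)/2 = 23 - 4*5/2 = 23 - 10 = 13.
       U_Y = n1*n2 - U_X = 24 - 13 = 11.
Step 4: No ties, so the exact null distribution of U (based on enumerating the C(10,4) = 210 equally likely rank assignments) gives the two-sided p-value.
Step 5: p-value = 0.914286; compare to alpha = 0.05. fail to reject H0.

U_X = 13, p = 0.914286, fail to reject H0 at alpha = 0.05.


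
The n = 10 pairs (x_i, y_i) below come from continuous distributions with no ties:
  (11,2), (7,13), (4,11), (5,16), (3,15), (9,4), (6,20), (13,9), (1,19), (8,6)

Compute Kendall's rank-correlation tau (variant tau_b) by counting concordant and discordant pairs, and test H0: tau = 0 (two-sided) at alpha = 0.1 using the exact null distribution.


Step 1: Enumerate the 45 unordered pairs (i,j) with i<j and classify each by sign(x_j-x_i) * sign(y_j-y_i).
  (1,2):dx=-4,dy=+11->D; (1,3):dx=-7,dy=+9->D; (1,4):dx=-6,dy=+14->D; (1,5):dx=-8,dy=+13->D
  (1,6):dx=-2,dy=+2->D; (1,7):dx=-5,dy=+18->D; (1,8):dx=+2,dy=+7->C; (1,9):dx=-10,dy=+17->D
  (1,10):dx=-3,dy=+4->D; (2,3):dx=-3,dy=-2->C; (2,4):dx=-2,dy=+3->D; (2,5):dx=-4,dy=+2->D
  (2,6):dx=+2,dy=-9->D; (2,7):dx=-1,dy=+7->D; (2,8):dx=+6,dy=-4->D; (2,9):dx=-6,dy=+6->D
  (2,10):dx=+1,dy=-7->D; (3,4):dx=+1,dy=+5->C; (3,5):dx=-1,dy=+4->D; (3,6):dx=+5,dy=-7->D
  (3,7):dx=+2,dy=+9->C; (3,8):dx=+9,dy=-2->D; (3,9):dx=-3,dy=+8->D; (3,10):dx=+4,dy=-5->D
  (4,5):dx=-2,dy=-1->C; (4,6):dx=+4,dy=-12->D; (4,7):dx=+1,dy=+4->C; (4,8):dx=+8,dy=-7->D
  (4,9):dx=-4,dy=+3->D; (4,10):dx=+3,dy=-10->D; (5,6):dx=+6,dy=-11->D; (5,7):dx=+3,dy=+5->C
  (5,8):dx=+10,dy=-6->D; (5,9):dx=-2,dy=+4->D; (5,10):dx=+5,dy=-9->D; (6,7):dx=-3,dy=+16->D
  (6,8):dx=+4,dy=+5->C; (6,9):dx=-8,dy=+15->D; (6,10):dx=-1,dy=+2->D; (7,8):dx=+7,dy=-11->D
  (7,9):dx=-5,dy=-1->C; (7,10):dx=+2,dy=-14->D; (8,9):dx=-12,dy=+10->D; (8,10):dx=-5,dy=-3->C
  (9,10):dx=+7,dy=-13->D
Step 2: C = 10, D = 35, total pairs = 45.
Step 3: tau = (C - D)/(n(n-1)/2) = (10 - 35)/45 = -0.555556.
Step 4: Exact two-sided p-value (enumerate n! = 3628800 permutations of y under H0): p = 0.028609.
Step 5: alpha = 0.1. reject H0.

tau_b = -0.5556 (C=10, D=35), p = 0.028609, reject H0.


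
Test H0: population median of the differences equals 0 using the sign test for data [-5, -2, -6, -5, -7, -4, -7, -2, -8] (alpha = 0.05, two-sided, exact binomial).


Step 1: Discard zero differences. Original n = 9; n_eff = number of nonzero differences = 9.
Nonzero differences (with sign): -5, -2, -6, -5, -7, -4, -7, -2, -8
Step 2: Count signs: positive = 0, negative = 9.
Step 3: Under H0: P(positive) = 0.5, so the number of positives S ~ Bin(9, 0.5).
Step 4: Two-sided exact p-value = sum of Bin(9,0.5) probabilities at or below the observed probability = 0.003906.
Step 5: alpha = 0.05. reject H0.

n_eff = 9, pos = 0, neg = 9, p = 0.003906, reject H0.


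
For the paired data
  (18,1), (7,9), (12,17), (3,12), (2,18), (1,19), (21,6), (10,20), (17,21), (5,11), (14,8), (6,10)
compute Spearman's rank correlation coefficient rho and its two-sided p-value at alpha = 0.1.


Step 1: Rank x and y separately (midranks; no ties here).
rank(x): 18->11, 7->6, 12->8, 3->3, 2->2, 1->1, 21->12, 10->7, 17->10, 5->4, 14->9, 6->5
rank(y): 1->1, 9->4, 17->8, 12->7, 18->9, 19->10, 6->2, 20->11, 21->12, 11->6, 8->3, 10->5
Step 2: d_i = R_x(i) - R_y(i); compute d_i^2.
  (11-1)^2=100, (6-4)^2=4, (8-8)^2=0, (3-7)^2=16, (2-9)^2=49, (1-10)^2=81, (12-2)^2=100, (7-11)^2=16, (10-12)^2=4, (4-6)^2=4, (9-3)^2=36, (5-5)^2=0
sum(d^2) = 410.
Step 3: rho = 1 - 6*410 / (12*(12^2 - 1)) = 1 - 2460/1716 = -0.433566.
Step 4: Under H0, t = rho * sqrt((n-2)/(1-rho^2)) = -1.5215 ~ t(10).
Step 5: Two-sided p-value from the t-distribution with 10 df = 0.159106.
Step 6: alpha = 0.1. fail to reject H0.

rho = -0.4336, p = 0.159106, fail to reject H0 at alpha = 0.1.


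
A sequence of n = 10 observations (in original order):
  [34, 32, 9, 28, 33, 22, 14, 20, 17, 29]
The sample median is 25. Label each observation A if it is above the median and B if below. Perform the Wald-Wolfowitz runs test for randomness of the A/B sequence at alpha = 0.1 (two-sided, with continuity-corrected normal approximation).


Step 1: Compute median = 25; label A = above, B = below.
Labels in order: AABAABBBBA  (n_A = 5, n_B = 5)
Step 2: Count runs R = 5.
Step 3: Under H0 (random ordering), E[R] = 2*n_A*n_B/(n_A+n_B) + 1 = 2*5*5/10 + 1 = 6.0000.
        Var[R] = 2*n_A*n_B*(2*n_A*n_B - n_A - n_B) / ((n_A+n_B)^2 * (n_A+n_B-1)) = 2000/900 = 2.2222.
        SD[R] = 1.4907.
Step 4: Continuity-corrected z = (R + 0.5 - E[R]) / SD[R] = (5 + 0.5 - 6.0000) / 1.4907 = -0.3354.
Step 5: Two-sided p-value via normal approximation = 2*(1 - Phi(|z|)) = 0.737316.
Step 6: alpha = 0.1. fail to reject H0.

R = 5, z = -0.3354, p = 0.737316, fail to reject H0.
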